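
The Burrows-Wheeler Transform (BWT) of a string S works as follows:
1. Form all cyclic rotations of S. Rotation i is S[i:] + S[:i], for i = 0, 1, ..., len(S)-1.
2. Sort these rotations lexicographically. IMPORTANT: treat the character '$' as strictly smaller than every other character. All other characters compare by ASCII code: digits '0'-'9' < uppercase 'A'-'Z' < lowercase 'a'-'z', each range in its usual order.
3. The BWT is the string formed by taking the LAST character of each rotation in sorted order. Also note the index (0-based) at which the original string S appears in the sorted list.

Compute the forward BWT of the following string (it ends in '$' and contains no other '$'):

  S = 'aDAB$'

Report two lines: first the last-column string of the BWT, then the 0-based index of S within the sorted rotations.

All 5 rotations (rotation i = S[i:]+S[:i]):
  rot[0] = aDAB$
  rot[1] = DAB$a
  rot[2] = AB$aD
  rot[3] = B$aDA
  rot[4] = $aDAB
Sorted (with $ < everything):
  sorted[0] = $aDAB  (last char: 'B')
  sorted[1] = AB$aD  (last char: 'D')
  sorted[2] = B$aDA  (last char: 'A')
  sorted[3] = DAB$a  (last char: 'a')
  sorted[4] = aDAB$  (last char: '$')
Last column: BDAa$
Original string S is at sorted index 4

Answer: BDAa$
4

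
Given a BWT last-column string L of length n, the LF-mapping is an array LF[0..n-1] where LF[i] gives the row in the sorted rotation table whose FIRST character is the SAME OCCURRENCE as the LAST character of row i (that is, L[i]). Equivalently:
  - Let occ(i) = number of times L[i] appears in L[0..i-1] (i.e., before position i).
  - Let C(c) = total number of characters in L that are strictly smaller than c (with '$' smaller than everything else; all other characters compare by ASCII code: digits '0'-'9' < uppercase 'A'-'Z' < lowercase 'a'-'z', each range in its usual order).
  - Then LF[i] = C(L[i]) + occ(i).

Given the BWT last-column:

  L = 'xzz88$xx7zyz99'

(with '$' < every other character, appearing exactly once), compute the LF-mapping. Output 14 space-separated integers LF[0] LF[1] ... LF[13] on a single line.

Char counts: '$':1, '7':1, '8':2, '9':2, 'x':3, 'y':1, 'z':4
C (first-col start): C('$')=0, C('7')=1, C('8')=2, C('9')=4, C('x')=6, C('y')=9, C('z')=10
L[0]='x': occ=0, LF[0]=C('x')+0=6+0=6
L[1]='z': occ=0, LF[1]=C('z')+0=10+0=10
L[2]='z': occ=1, LF[2]=C('z')+1=10+1=11
L[3]='8': occ=0, LF[3]=C('8')+0=2+0=2
L[4]='8': occ=1, LF[4]=C('8')+1=2+1=3
L[5]='$': occ=0, LF[5]=C('$')+0=0+0=0
L[6]='x': occ=1, LF[6]=C('x')+1=6+1=7
L[7]='x': occ=2, LF[7]=C('x')+2=6+2=8
L[8]='7': occ=0, LF[8]=C('7')+0=1+0=1
L[9]='z': occ=2, LF[9]=C('z')+2=10+2=12
L[10]='y': occ=0, LF[10]=C('y')+0=9+0=9
L[11]='z': occ=3, LF[11]=C('z')+3=10+3=13
L[12]='9': occ=0, LF[12]=C('9')+0=4+0=4
L[13]='9': occ=1, LF[13]=C('9')+1=4+1=5

Answer: 6 10 11 2 3 0 7 8 1 12 9 13 4 5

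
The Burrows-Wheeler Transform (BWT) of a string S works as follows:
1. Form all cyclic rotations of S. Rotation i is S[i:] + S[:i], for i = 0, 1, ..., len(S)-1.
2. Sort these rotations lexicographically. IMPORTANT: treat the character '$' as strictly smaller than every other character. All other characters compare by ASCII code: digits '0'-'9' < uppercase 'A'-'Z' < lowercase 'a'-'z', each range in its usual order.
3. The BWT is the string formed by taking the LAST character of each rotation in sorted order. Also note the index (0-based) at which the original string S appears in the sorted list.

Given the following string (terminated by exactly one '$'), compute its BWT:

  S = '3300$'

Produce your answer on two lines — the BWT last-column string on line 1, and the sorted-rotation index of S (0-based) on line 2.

Answer: 0033$
4

Derivation:
All 5 rotations (rotation i = S[i:]+S[:i]):
  rot[0] = 3300$
  rot[1] = 300$3
  rot[2] = 00$33
  rot[3] = 0$330
  rot[4] = $3300
Sorted (with $ < everything):
  sorted[0] = $3300  (last char: '0')
  sorted[1] = 0$330  (last char: '0')
  sorted[2] = 00$33  (last char: '3')
  sorted[3] = 300$3  (last char: '3')
  sorted[4] = 3300$  (last char: '$')
Last column: 0033$
Original string S is at sorted index 4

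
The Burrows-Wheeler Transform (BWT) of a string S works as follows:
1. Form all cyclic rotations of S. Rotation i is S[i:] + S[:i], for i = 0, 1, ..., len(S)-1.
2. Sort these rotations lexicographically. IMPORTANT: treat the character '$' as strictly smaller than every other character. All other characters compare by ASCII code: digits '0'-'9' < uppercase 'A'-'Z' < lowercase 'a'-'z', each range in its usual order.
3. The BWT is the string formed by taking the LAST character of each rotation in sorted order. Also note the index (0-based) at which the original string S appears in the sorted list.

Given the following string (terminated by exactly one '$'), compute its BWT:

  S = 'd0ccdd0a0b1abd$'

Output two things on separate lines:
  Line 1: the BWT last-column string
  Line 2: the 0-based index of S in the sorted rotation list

Answer: ddadb010a0cbd$c
13

Derivation:
All 15 rotations (rotation i = S[i:]+S[:i]):
  rot[0] = d0ccdd0a0b1abd$
  rot[1] = 0ccdd0a0b1abd$d
  rot[2] = ccdd0a0b1abd$d0
  rot[3] = cdd0a0b1abd$d0c
  rot[4] = dd0a0b1abd$d0cc
  rot[5] = d0a0b1abd$d0ccd
  rot[6] = 0a0b1abd$d0ccdd
  rot[7] = a0b1abd$d0ccdd0
  rot[8] = 0b1abd$d0ccdd0a
  rot[9] = b1abd$d0ccdd0a0
  rot[10] = 1abd$d0ccdd0a0b
  rot[11] = abd$d0ccdd0a0b1
  rot[12] = bd$d0ccdd0a0b1a
  rot[13] = d$d0ccdd0a0b1ab
  rot[14] = $d0ccdd0a0b1abd
Sorted (with $ < everything):
  sorted[0] = $d0ccdd0a0b1abd  (last char: 'd')
  sorted[1] = 0a0b1abd$d0ccdd  (last char: 'd')
  sorted[2] = 0b1abd$d0ccdd0a  (last char: 'a')
  sorted[3] = 0ccdd0a0b1abd$d  (last char: 'd')
  sorted[4] = 1abd$d0ccdd0a0b  (last char: 'b')
  sorted[5] = a0b1abd$d0ccdd0  (last char: '0')
  sorted[6] = abd$d0ccdd0a0b1  (last char: '1')
  sorted[7] = b1abd$d0ccdd0a0  (last char: '0')
  sorted[8] = bd$d0ccdd0a0b1a  (last char: 'a')
  sorted[9] = ccdd0a0b1abd$d0  (last char: '0')
  sorted[10] = cdd0a0b1abd$d0c  (last char: 'c')
  sorted[11] = d$d0ccdd0a0b1ab  (last char: 'b')
  sorted[12] = d0a0b1abd$d0ccd  (last char: 'd')
  sorted[13] = d0ccdd0a0b1abd$  (last char: '$')
  sorted[14] = dd0a0b1abd$d0cc  (last char: 'c')
Last column: ddadb010a0cbd$c
Original string S is at sorted index 13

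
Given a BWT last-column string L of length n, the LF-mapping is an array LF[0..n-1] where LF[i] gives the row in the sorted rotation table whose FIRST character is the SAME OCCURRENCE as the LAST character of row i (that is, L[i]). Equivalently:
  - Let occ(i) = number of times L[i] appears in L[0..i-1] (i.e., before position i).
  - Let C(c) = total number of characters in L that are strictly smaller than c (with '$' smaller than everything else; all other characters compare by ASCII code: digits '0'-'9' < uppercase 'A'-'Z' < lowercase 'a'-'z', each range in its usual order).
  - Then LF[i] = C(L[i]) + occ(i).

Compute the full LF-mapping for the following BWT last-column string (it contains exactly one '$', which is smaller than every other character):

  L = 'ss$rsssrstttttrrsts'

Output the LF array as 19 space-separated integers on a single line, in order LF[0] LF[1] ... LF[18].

Answer: 5 6 0 1 7 8 9 2 10 13 14 15 16 17 3 4 11 18 12

Derivation:
Char counts: '$':1, 'r':4, 's':8, 't':6
C (first-col start): C('$')=0, C('r')=1, C('s')=5, C('t')=13
L[0]='s': occ=0, LF[0]=C('s')+0=5+0=5
L[1]='s': occ=1, LF[1]=C('s')+1=5+1=6
L[2]='$': occ=0, LF[2]=C('$')+0=0+0=0
L[3]='r': occ=0, LF[3]=C('r')+0=1+0=1
L[4]='s': occ=2, LF[4]=C('s')+2=5+2=7
L[5]='s': occ=3, LF[5]=C('s')+3=5+3=8
L[6]='s': occ=4, LF[6]=C('s')+4=5+4=9
L[7]='r': occ=1, LF[7]=C('r')+1=1+1=2
L[8]='s': occ=5, LF[8]=C('s')+5=5+5=10
L[9]='t': occ=0, LF[9]=C('t')+0=13+0=13
L[10]='t': occ=1, LF[10]=C('t')+1=13+1=14
L[11]='t': occ=2, LF[11]=C('t')+2=13+2=15
L[12]='t': occ=3, LF[12]=C('t')+3=13+3=16
L[13]='t': occ=4, LF[13]=C('t')+4=13+4=17
L[14]='r': occ=2, LF[14]=C('r')+2=1+2=3
L[15]='r': occ=3, LF[15]=C('r')+3=1+3=4
L[16]='s': occ=6, LF[16]=C('s')+6=5+6=11
L[17]='t': occ=5, LF[17]=C('t')+5=13+5=18
L[18]='s': occ=7, LF[18]=C('s')+7=5+7=12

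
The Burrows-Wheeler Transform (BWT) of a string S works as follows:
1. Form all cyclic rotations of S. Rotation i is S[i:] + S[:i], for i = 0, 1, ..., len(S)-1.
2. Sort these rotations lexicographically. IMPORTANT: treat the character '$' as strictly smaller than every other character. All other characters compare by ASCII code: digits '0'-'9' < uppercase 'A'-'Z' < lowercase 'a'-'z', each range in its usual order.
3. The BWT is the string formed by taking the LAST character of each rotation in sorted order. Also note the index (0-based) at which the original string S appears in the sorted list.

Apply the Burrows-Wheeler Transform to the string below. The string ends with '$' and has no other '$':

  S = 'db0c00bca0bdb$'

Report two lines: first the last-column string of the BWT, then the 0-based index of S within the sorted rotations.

All 14 rotations (rotation i = S[i:]+S[:i]):
  rot[0] = db0c00bca0bdb$
  rot[1] = b0c00bca0bdb$d
  rot[2] = 0c00bca0bdb$db
  rot[3] = c00bca0bdb$db0
  rot[4] = 00bca0bdb$db0c
  rot[5] = 0bca0bdb$db0c0
  rot[6] = bca0bdb$db0c00
  rot[7] = ca0bdb$db0c00b
  rot[8] = a0bdb$db0c00bc
  rot[9] = 0bdb$db0c00bca
  rot[10] = bdb$db0c00bca0
  rot[11] = db$db0c00bca0b
  rot[12] = b$db0c00bca0bd
  rot[13] = $db0c00bca0bdb
Sorted (with $ < everything):
  sorted[0] = $db0c00bca0bdb  (last char: 'b')
  sorted[1] = 00bca0bdb$db0c  (last char: 'c')
  sorted[2] = 0bca0bdb$db0c0  (last char: '0')
  sorted[3] = 0bdb$db0c00bca  (last char: 'a')
  sorted[4] = 0c00bca0bdb$db  (last char: 'b')
  sorted[5] = a0bdb$db0c00bc  (last char: 'c')
  sorted[6] = b$db0c00bca0bd  (last char: 'd')
  sorted[7] = b0c00bca0bdb$d  (last char: 'd')
  sorted[8] = bca0bdb$db0c00  (last char: '0')
  sorted[9] = bdb$db0c00bca0  (last char: '0')
  sorted[10] = c00bca0bdb$db0  (last char: '0')
  sorted[11] = ca0bdb$db0c00b  (last char: 'b')
  sorted[12] = db$db0c00bca0b  (last char: 'b')
  sorted[13] = db0c00bca0bdb$  (last char: '$')
Last column: bc0abcdd000bb$
Original string S is at sorted index 13

Answer: bc0abcdd000bb$
13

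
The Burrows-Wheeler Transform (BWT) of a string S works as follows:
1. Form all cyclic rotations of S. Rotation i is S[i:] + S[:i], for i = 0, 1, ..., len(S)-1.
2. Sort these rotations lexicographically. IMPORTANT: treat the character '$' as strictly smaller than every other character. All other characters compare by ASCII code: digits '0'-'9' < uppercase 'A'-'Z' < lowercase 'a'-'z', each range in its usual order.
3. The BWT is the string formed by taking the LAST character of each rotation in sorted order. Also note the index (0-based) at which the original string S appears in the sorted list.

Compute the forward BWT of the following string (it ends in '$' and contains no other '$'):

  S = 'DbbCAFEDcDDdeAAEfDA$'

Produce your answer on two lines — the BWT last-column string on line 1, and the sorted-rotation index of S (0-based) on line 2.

Answer: ADeACbfc$EDFAAbDDDdE
8

Derivation:
All 20 rotations (rotation i = S[i:]+S[:i]):
  rot[0] = DbbCAFEDcDDdeAAEfDA$
  rot[1] = bbCAFEDcDDdeAAEfDA$D
  rot[2] = bCAFEDcDDdeAAEfDA$Db
  rot[3] = CAFEDcDDdeAAEfDA$Dbb
  rot[4] = AFEDcDDdeAAEfDA$DbbC
  rot[5] = FEDcDDdeAAEfDA$DbbCA
  rot[6] = EDcDDdeAAEfDA$DbbCAF
  rot[7] = DcDDdeAAEfDA$DbbCAFE
  rot[8] = cDDdeAAEfDA$DbbCAFED
  rot[9] = DDdeAAEfDA$DbbCAFEDc
  rot[10] = DdeAAEfDA$DbbCAFEDcD
  rot[11] = deAAEfDA$DbbCAFEDcDD
  rot[12] = eAAEfDA$DbbCAFEDcDDd
  rot[13] = AAEfDA$DbbCAFEDcDDde
  rot[14] = AEfDA$DbbCAFEDcDDdeA
  rot[15] = EfDA$DbbCAFEDcDDdeAA
  rot[16] = fDA$DbbCAFEDcDDdeAAE
  rot[17] = DA$DbbCAFEDcDDdeAAEf
  rot[18] = A$DbbCAFEDcDDdeAAEfD
  rot[19] = $DbbCAFEDcDDdeAAEfDA
Sorted (with $ < everything):
  sorted[0] = $DbbCAFEDcDDdeAAEfDA  (last char: 'A')
  sorted[1] = A$DbbCAFEDcDDdeAAEfD  (last char: 'D')
  sorted[2] = AAEfDA$DbbCAFEDcDDde  (last char: 'e')
  sorted[3] = AEfDA$DbbCAFEDcDDdeA  (last char: 'A')
  sorted[4] = AFEDcDDdeAAEfDA$DbbC  (last char: 'C')
  sorted[5] = CAFEDcDDdeAAEfDA$Dbb  (last char: 'b')
  sorted[6] = DA$DbbCAFEDcDDdeAAEf  (last char: 'f')
  sorted[7] = DDdeAAEfDA$DbbCAFEDc  (last char: 'c')
  sorted[8] = DbbCAFEDcDDdeAAEfDA$  (last char: '$')
  sorted[9] = DcDDdeAAEfDA$DbbCAFE  (last char: 'E')
  sorted[10] = DdeAAEfDA$DbbCAFEDcD  (last char: 'D')
  sorted[11] = EDcDDdeAAEfDA$DbbCAF  (last char: 'F')
  sorted[12] = EfDA$DbbCAFEDcDDdeAA  (last char: 'A')
  sorted[13] = FEDcDDdeAAEfDA$DbbCA  (last char: 'A')
  sorted[14] = bCAFEDcDDdeAAEfDA$Db  (last char: 'b')
  sorted[15] = bbCAFEDcDDdeAAEfDA$D  (last char: 'D')
  sorted[16] = cDDdeAAEfDA$DbbCAFED  (last char: 'D')
  sorted[17] = deAAEfDA$DbbCAFEDcDD  (last char: 'D')
  sorted[18] = eAAEfDA$DbbCAFEDcDDd  (last char: 'd')
  sorted[19] = fDA$DbbCAFEDcDDdeAAE  (last char: 'E')
Last column: ADeACbfc$EDFAAbDDDdE
Original string S is at sorted index 8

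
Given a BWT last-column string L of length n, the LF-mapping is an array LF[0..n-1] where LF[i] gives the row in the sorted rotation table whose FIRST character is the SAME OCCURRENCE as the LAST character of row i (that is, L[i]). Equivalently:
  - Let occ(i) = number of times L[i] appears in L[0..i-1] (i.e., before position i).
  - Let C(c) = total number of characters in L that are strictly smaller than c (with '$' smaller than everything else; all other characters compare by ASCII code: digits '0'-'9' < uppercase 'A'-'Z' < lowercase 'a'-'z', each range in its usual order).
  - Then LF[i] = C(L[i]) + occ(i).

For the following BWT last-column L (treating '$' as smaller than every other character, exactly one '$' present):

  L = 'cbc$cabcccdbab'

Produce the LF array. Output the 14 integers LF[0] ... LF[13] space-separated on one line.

Char counts: '$':1, 'a':2, 'b':4, 'c':6, 'd':1
C (first-col start): C('$')=0, C('a')=1, C('b')=3, C('c')=7, C('d')=13
L[0]='c': occ=0, LF[0]=C('c')+0=7+0=7
L[1]='b': occ=0, LF[1]=C('b')+0=3+0=3
L[2]='c': occ=1, LF[2]=C('c')+1=7+1=8
L[3]='$': occ=0, LF[3]=C('$')+0=0+0=0
L[4]='c': occ=2, LF[4]=C('c')+2=7+2=9
L[5]='a': occ=0, LF[5]=C('a')+0=1+0=1
L[6]='b': occ=1, LF[6]=C('b')+1=3+1=4
L[7]='c': occ=3, LF[7]=C('c')+3=7+3=10
L[8]='c': occ=4, LF[8]=C('c')+4=7+4=11
L[9]='c': occ=5, LF[9]=C('c')+5=7+5=12
L[10]='d': occ=0, LF[10]=C('d')+0=13+0=13
L[11]='b': occ=2, LF[11]=C('b')+2=3+2=5
L[12]='a': occ=1, LF[12]=C('a')+1=1+1=2
L[13]='b': occ=3, LF[13]=C('b')+3=3+3=6

Answer: 7 3 8 0 9 1 4 10 11 12 13 5 2 6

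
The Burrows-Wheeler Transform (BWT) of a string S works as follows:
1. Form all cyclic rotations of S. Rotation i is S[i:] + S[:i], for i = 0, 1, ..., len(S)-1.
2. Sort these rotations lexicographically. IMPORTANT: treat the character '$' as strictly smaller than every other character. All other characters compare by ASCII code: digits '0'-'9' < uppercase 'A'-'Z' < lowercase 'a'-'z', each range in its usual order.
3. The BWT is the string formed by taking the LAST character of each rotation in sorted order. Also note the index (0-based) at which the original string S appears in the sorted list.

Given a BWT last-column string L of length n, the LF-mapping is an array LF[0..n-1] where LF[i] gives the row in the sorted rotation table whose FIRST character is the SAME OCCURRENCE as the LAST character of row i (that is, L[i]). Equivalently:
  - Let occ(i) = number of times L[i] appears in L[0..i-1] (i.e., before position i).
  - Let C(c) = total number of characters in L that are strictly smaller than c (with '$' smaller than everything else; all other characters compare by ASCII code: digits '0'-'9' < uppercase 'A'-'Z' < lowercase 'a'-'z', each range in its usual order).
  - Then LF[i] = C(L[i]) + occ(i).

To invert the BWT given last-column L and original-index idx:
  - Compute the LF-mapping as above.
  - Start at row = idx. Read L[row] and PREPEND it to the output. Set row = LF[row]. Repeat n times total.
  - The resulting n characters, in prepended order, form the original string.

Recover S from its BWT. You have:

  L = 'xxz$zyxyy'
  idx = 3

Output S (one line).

Answer: xyzyyzxx$

Derivation:
LF mapping: 1 2 7 0 8 4 3 5 6
Walk LF starting at row 3, prepending L[row]:
  step 1: row=3, L[3]='$', prepend. Next row=LF[3]=0
  step 2: row=0, L[0]='x', prepend. Next row=LF[0]=1
  step 3: row=1, L[1]='x', prepend. Next row=LF[1]=2
  step 4: row=2, L[2]='z', prepend. Next row=LF[2]=7
  step 5: row=7, L[7]='y', prepend. Next row=LF[7]=5
  step 6: row=5, L[5]='y', prepend. Next row=LF[5]=4
  step 7: row=4, L[4]='z', prepend. Next row=LF[4]=8
  step 8: row=8, L[8]='y', prepend. Next row=LF[8]=6
  step 9: row=6, L[6]='x', prepend. Next row=LF[6]=3
Reversed output: xyzyyzxx$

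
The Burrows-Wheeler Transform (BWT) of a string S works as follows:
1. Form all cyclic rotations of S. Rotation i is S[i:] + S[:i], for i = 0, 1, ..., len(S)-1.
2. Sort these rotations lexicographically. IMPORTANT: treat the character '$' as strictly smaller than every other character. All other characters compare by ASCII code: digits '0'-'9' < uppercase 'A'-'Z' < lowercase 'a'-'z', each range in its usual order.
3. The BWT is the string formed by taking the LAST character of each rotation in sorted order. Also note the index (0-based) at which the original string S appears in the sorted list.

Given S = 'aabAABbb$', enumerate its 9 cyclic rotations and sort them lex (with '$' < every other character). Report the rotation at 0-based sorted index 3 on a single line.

All 9 rotations (rotation i = S[i:]+S[:i]):
  rot[0] = aabAABbb$
  rot[1] = abAABbb$a
  rot[2] = bAABbb$aa
  rot[3] = AABbb$aab
  rot[4] = ABbb$aabA
  rot[5] = Bbb$aabAA
  rot[6] = bb$aabAAB
  rot[7] = b$aabAABb
  rot[8] = $aabAABbb
Sorted (with $ < everything):
  sorted[0] = $aabAABbb
  sorted[1] = AABbb$aab
  sorted[2] = ABbb$aabA
  sorted[3] = Bbb$aabAA
  sorted[4] = aabAABbb$
  sorted[5] = abAABbb$a
  sorted[6] = b$aabAABb
  sorted[7] = bAABbb$aa
  sorted[8] = bb$aabAAB
sorted[3] = Bbb$aabAA

Answer: Bbb$aabAA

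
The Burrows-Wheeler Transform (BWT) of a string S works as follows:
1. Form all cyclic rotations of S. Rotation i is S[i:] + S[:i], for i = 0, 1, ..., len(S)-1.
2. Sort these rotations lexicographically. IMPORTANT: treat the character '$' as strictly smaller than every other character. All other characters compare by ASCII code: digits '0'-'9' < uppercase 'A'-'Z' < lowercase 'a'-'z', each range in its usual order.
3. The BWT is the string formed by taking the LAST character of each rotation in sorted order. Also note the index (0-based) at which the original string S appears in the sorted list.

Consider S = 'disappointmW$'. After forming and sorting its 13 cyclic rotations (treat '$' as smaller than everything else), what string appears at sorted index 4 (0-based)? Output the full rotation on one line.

Answer: intmW$disappo

Derivation:
All 13 rotations (rotation i = S[i:]+S[:i]):
  rot[0] = disappointmW$
  rot[1] = isappointmW$d
  rot[2] = sappointmW$di
  rot[3] = appointmW$dis
  rot[4] = ppointmW$disa
  rot[5] = pointmW$disap
  rot[6] = ointmW$disapp
  rot[7] = intmW$disappo
  rot[8] = ntmW$disappoi
  rot[9] = tmW$disappoin
  rot[10] = mW$disappoint
  rot[11] = W$disappointm
  rot[12] = $disappointmW
Sorted (with $ < everything):
  sorted[0] = $disappointmW
  sorted[1] = W$disappointm
  sorted[2] = appointmW$dis
  sorted[3] = disappointmW$
  sorted[4] = intmW$disappo
  sorted[5] = isappointmW$d
  sorted[6] = mW$disappoint
  sorted[7] = ntmW$disappoi
  sorted[8] = ointmW$disapp
  sorted[9] = pointmW$disap
  sorted[10] = ppointmW$disa
  sorted[11] = sappointmW$di
  sorted[12] = tmW$disappoin
sorted[4] = intmW$disappo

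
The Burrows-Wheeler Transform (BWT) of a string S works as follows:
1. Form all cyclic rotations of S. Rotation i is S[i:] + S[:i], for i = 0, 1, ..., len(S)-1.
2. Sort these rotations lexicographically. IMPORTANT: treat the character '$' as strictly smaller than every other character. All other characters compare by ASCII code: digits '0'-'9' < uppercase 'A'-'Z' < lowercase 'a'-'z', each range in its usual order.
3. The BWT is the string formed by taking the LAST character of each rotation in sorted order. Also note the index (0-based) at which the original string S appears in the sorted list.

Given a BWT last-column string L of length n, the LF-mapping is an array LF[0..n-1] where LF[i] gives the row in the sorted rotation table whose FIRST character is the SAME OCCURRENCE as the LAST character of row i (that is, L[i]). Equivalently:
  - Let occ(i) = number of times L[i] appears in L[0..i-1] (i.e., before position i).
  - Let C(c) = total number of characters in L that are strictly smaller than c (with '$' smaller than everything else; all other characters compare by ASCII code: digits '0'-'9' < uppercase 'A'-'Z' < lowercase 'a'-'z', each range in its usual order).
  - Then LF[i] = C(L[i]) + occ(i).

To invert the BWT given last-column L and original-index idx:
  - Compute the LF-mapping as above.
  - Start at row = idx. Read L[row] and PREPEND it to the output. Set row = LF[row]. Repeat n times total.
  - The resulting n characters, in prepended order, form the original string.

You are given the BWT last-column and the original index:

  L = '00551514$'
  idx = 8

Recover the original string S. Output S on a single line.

Answer: 54511500$

Derivation:
LF mapping: 1 2 6 7 3 8 4 5 0
Walk LF starting at row 8, prepending L[row]:
  step 1: row=8, L[8]='$', prepend. Next row=LF[8]=0
  step 2: row=0, L[0]='0', prepend. Next row=LF[0]=1
  step 3: row=1, L[1]='0', prepend. Next row=LF[1]=2
  step 4: row=2, L[2]='5', prepend. Next row=LF[2]=6
  step 5: row=6, L[6]='1', prepend. Next row=LF[6]=4
  step 6: row=4, L[4]='1', prepend. Next row=LF[4]=3
  step 7: row=3, L[3]='5', prepend. Next row=LF[3]=7
  step 8: row=7, L[7]='4', prepend. Next row=LF[7]=5
  step 9: row=5, L[5]='5', prepend. Next row=LF[5]=8
Reversed output: 54511500$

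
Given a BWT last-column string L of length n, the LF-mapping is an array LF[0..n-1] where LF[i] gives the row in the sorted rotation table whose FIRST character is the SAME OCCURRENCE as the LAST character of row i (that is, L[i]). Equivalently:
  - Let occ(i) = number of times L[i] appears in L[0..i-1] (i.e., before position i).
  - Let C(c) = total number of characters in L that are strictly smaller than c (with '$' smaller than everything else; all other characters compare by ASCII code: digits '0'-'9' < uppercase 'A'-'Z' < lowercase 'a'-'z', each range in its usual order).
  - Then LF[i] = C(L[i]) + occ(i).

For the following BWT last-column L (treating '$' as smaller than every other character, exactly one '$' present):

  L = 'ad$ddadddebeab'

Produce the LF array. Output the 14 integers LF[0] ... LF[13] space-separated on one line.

Char counts: '$':1, 'a':3, 'b':2, 'd':6, 'e':2
C (first-col start): C('$')=0, C('a')=1, C('b')=4, C('d')=6, C('e')=12
L[0]='a': occ=0, LF[0]=C('a')+0=1+0=1
L[1]='d': occ=0, LF[1]=C('d')+0=6+0=6
L[2]='$': occ=0, LF[2]=C('$')+0=0+0=0
L[3]='d': occ=1, LF[3]=C('d')+1=6+1=7
L[4]='d': occ=2, LF[4]=C('d')+2=6+2=8
L[5]='a': occ=1, LF[5]=C('a')+1=1+1=2
L[6]='d': occ=3, LF[6]=C('d')+3=6+3=9
L[7]='d': occ=4, LF[7]=C('d')+4=6+4=10
L[8]='d': occ=5, LF[8]=C('d')+5=6+5=11
L[9]='e': occ=0, LF[9]=C('e')+0=12+0=12
L[10]='b': occ=0, LF[10]=C('b')+0=4+0=4
L[11]='e': occ=1, LF[11]=C('e')+1=12+1=13
L[12]='a': occ=2, LF[12]=C('a')+2=1+2=3
L[13]='b': occ=1, LF[13]=C('b')+1=4+1=5

Answer: 1 6 0 7 8 2 9 10 11 12 4 13 3 5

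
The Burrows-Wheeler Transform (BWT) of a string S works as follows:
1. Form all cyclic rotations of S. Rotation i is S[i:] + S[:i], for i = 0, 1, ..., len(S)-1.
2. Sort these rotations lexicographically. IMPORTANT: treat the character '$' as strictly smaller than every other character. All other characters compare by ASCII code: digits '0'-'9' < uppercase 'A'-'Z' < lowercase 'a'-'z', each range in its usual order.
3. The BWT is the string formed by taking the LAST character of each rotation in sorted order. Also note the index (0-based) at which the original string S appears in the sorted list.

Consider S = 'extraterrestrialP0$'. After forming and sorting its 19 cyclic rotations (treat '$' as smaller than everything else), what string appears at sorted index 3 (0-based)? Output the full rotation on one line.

All 19 rotations (rotation i = S[i:]+S[:i]):
  rot[0] = extraterrestrialP0$
  rot[1] = xtraterrestrialP0$e
  rot[2] = traterrestrialP0$ex
  rot[3] = raterrestrialP0$ext
  rot[4] = aterrestrialP0$extr
  rot[5] = terrestrialP0$extra
  rot[6] = errestrialP0$extrat
  rot[7] = rrestrialP0$extrate
  rot[8] = restrialP0$extrater
  rot[9] = estrialP0$extraterr
  rot[10] = strialP0$extraterre
  rot[11] = trialP0$extraterres
  rot[12] = rialP0$extraterrest
  rot[13] = ialP0$extraterrestr
  rot[14] = alP0$extraterrestri
  rot[15] = lP0$extraterrestria
  rot[16] = P0$extraterrestrial
  rot[17] = 0$extraterrestrialP
  rot[18] = $extraterrestrialP0
Sorted (with $ < everything):
  sorted[0] = $extraterrestrialP0
  sorted[1] = 0$extraterrestrialP
  sorted[2] = P0$extraterrestrial
  sorted[3] = alP0$extraterrestri
  sorted[4] = aterrestrialP0$extr
  sorted[5] = errestrialP0$extrat
  sorted[6] = estrialP0$extraterr
  sorted[7] = extraterrestrialP0$
  sorted[8] = ialP0$extraterrestr
  sorted[9] = lP0$extraterrestria
  sorted[10] = raterrestrialP0$ext
  sorted[11] = restrialP0$extrater
  sorted[12] = rialP0$extraterrest
  sorted[13] = rrestrialP0$extrate
  sorted[14] = strialP0$extraterre
  sorted[15] = terrestrialP0$extra
  sorted[16] = traterrestrialP0$ex
  sorted[17] = trialP0$extraterres
  sorted[18] = xtraterrestrialP0$e
sorted[3] = alP0$extraterrestri

Answer: alP0$extraterrestri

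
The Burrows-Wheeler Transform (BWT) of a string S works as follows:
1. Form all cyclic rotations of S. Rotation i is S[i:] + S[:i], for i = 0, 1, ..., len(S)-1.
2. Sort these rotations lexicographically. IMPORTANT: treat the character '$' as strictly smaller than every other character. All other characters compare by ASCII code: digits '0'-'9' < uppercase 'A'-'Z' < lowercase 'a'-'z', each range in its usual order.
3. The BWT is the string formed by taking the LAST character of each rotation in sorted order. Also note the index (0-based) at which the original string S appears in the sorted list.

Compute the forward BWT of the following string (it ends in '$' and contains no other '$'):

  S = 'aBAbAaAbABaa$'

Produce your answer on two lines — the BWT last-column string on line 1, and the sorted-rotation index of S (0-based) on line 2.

All 13 rotations (rotation i = S[i:]+S[:i]):
  rot[0] = aBAbAaAbABaa$
  rot[1] = BAbAaAbABaa$a
  rot[2] = AbAaAbABaa$aB
  rot[3] = bAaAbABaa$aBA
  rot[4] = AaAbABaa$aBAb
  rot[5] = aAbABaa$aBAbA
  rot[6] = AbABaa$aBAbAa
  rot[7] = bABaa$aBAbAaA
  rot[8] = ABaa$aBAbAaAb
  rot[9] = Baa$aBAbAaAbA
  rot[10] = aa$aBAbAaAbAB
  rot[11] = a$aBAbAaAbABa
  rot[12] = $aBAbAaAbABaa
Sorted (with $ < everything):
  sorted[0] = $aBAbAaAbABaa  (last char: 'a')
  sorted[1] = ABaa$aBAbAaAb  (last char: 'b')
  sorted[2] = AaAbABaa$aBAb  (last char: 'b')
  sorted[3] = AbABaa$aBAbAa  (last char: 'a')
  sorted[4] = AbAaAbABaa$aB  (last char: 'B')
  sorted[5] = BAbAaAbABaa$a  (last char: 'a')
  sorted[6] = Baa$aBAbAaAbA  (last char: 'A')
  sorted[7] = a$aBAbAaAbABa  (last char: 'a')
  sorted[8] = aAbABaa$aBAbA  (last char: 'A')
  sorted[9] = aBAbAaAbABaa$  (last char: '$')
  sorted[10] = aa$aBAbAaAbAB  (last char: 'B')
  sorted[11] = bABaa$aBAbAaA  (last char: 'A')
  sorted[12] = bAaAbABaa$aBA  (last char: 'A')
Last column: abbaBaAaA$BAA
Original string S is at sorted index 9

Answer: abbaBaAaA$BAA
9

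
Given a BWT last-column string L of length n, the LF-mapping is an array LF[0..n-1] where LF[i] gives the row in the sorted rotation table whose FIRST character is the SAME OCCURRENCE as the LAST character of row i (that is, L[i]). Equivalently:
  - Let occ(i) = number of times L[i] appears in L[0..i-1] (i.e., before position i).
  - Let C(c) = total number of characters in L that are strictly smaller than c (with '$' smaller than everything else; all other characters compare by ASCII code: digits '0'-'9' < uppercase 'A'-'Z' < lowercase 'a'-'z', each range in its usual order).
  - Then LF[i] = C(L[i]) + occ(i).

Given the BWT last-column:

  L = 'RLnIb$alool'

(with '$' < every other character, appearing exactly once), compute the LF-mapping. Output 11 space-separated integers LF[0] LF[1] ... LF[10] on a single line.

Char counts: '$':1, 'I':1, 'L':1, 'R':1, 'a':1, 'b':1, 'l':2, 'n':1, 'o':2
C (first-col start): C('$')=0, C('I')=1, C('L')=2, C('R')=3, C('a')=4, C('b')=5, C('l')=6, C('n')=8, C('o')=9
L[0]='R': occ=0, LF[0]=C('R')+0=3+0=3
L[1]='L': occ=0, LF[1]=C('L')+0=2+0=2
L[2]='n': occ=0, LF[2]=C('n')+0=8+0=8
L[3]='I': occ=0, LF[3]=C('I')+0=1+0=1
L[4]='b': occ=0, LF[4]=C('b')+0=5+0=5
L[5]='$': occ=0, LF[5]=C('$')+0=0+0=0
L[6]='a': occ=0, LF[6]=C('a')+0=4+0=4
L[7]='l': occ=0, LF[7]=C('l')+0=6+0=6
L[8]='o': occ=0, LF[8]=C('o')+0=9+0=9
L[9]='o': occ=1, LF[9]=C('o')+1=9+1=10
L[10]='l': occ=1, LF[10]=C('l')+1=6+1=7

Answer: 3 2 8 1 5 0 4 6 9 10 7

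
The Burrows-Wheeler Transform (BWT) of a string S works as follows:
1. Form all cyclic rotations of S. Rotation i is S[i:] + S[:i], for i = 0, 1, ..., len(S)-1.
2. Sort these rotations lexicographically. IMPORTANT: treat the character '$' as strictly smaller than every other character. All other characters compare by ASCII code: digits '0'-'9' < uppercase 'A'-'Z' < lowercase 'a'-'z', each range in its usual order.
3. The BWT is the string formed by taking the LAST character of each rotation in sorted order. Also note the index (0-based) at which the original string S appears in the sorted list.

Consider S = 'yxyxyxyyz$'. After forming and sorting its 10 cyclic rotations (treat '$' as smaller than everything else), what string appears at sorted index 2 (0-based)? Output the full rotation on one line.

Answer: xyxyyz$yxy

Derivation:
All 10 rotations (rotation i = S[i:]+S[:i]):
  rot[0] = yxyxyxyyz$
  rot[1] = xyxyxyyz$y
  rot[2] = yxyxyyz$yx
  rot[3] = xyxyyz$yxy
  rot[4] = yxyyz$yxyx
  rot[5] = xyyz$yxyxy
  rot[6] = yyz$yxyxyx
  rot[7] = yz$yxyxyxy
  rot[8] = z$yxyxyxyy
  rot[9] = $yxyxyxyyz
Sorted (with $ < everything):
  sorted[0] = $yxyxyxyyz
  sorted[1] = xyxyxyyz$y
  sorted[2] = xyxyyz$yxy
  sorted[3] = xyyz$yxyxy
  sorted[4] = yxyxyxyyz$
  sorted[5] = yxyxyyz$yx
  sorted[6] = yxyyz$yxyx
  sorted[7] = yyz$yxyxyx
  sorted[8] = yz$yxyxyxy
  sorted[9] = z$yxyxyxyy
sorted[2] = xyxyyz$yxy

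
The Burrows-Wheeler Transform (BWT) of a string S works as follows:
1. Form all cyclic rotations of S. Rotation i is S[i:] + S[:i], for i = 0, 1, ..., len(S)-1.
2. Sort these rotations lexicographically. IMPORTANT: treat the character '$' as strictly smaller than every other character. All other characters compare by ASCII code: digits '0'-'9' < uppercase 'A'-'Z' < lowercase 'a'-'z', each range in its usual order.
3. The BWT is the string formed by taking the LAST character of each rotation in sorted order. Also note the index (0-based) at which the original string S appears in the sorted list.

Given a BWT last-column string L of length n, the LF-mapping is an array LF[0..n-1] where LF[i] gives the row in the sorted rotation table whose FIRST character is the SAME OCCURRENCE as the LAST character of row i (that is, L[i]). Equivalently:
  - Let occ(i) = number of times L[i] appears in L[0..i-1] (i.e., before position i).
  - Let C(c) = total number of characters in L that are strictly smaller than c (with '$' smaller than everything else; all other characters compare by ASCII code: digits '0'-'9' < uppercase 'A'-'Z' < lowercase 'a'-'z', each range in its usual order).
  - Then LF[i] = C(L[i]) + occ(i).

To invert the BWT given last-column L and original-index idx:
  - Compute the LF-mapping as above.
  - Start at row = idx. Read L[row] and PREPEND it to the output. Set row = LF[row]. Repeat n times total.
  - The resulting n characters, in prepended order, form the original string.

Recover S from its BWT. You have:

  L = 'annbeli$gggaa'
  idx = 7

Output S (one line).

Answer: gigglebanana$

Derivation:
LF mapping: 1 11 12 4 5 10 9 0 6 7 8 2 3
Walk LF starting at row 7, prepending L[row]:
  step 1: row=7, L[7]='$', prepend. Next row=LF[7]=0
  step 2: row=0, L[0]='a', prepend. Next row=LF[0]=1
  step 3: row=1, L[1]='n', prepend. Next row=LF[1]=11
  step 4: row=11, L[11]='a', prepend. Next row=LF[11]=2
  step 5: row=2, L[2]='n', prepend. Next row=LF[2]=12
  step 6: row=12, L[12]='a', prepend. Next row=LF[12]=3
  step 7: row=3, L[3]='b', prepend. Next row=LF[3]=4
  step 8: row=4, L[4]='e', prepend. Next row=LF[4]=5
  step 9: row=5, L[5]='l', prepend. Next row=LF[5]=10
  step 10: row=10, L[10]='g', prepend. Next row=LF[10]=8
  step 11: row=8, L[8]='g', prepend. Next row=LF[8]=6
  step 12: row=6, L[6]='i', prepend. Next row=LF[6]=9
  step 13: row=9, L[9]='g', prepend. Next row=LF[9]=7
Reversed output: gigglebanana$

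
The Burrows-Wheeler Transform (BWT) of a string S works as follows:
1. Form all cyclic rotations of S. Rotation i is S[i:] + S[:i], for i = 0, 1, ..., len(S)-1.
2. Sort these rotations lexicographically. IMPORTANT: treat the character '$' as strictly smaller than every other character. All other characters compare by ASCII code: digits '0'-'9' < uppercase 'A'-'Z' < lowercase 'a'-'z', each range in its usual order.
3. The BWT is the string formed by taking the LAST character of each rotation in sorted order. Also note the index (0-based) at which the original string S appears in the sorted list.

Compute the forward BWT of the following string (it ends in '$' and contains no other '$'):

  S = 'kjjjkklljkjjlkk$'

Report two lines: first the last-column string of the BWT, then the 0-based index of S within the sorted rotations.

All 16 rotations (rotation i = S[i:]+S[:i]):
  rot[0] = kjjjkklljkjjlkk$
  rot[1] = jjjkklljkjjlkk$k
  rot[2] = jjkklljkjjlkk$kj
  rot[3] = jkklljkjjlkk$kjj
  rot[4] = kklljkjjlkk$kjjj
  rot[5] = klljkjjlkk$kjjjk
  rot[6] = lljkjjlkk$kjjjkk
  rot[7] = ljkjjlkk$kjjjkkl
  rot[8] = jkjjlkk$kjjjkkll
  rot[9] = kjjlkk$kjjjkkllj
  rot[10] = jjlkk$kjjjkklljk
  rot[11] = jlkk$kjjjkklljkj
  rot[12] = lkk$kjjjkklljkjj
  rot[13] = kk$kjjjkklljkjjl
  rot[14] = k$kjjjkklljkjjlk
  rot[15] = $kjjjkklljkjjlkk
Sorted (with $ < everything):
  sorted[0] = $kjjjkklljkjjlkk  (last char: 'k')
  sorted[1] = jjjkklljkjjlkk$k  (last char: 'k')
  sorted[2] = jjkklljkjjlkk$kj  (last char: 'j')
  sorted[3] = jjlkk$kjjjkklljk  (last char: 'k')
  sorted[4] = jkjjlkk$kjjjkkll  (last char: 'l')
  sorted[5] = jkklljkjjlkk$kjj  (last char: 'j')
  sorted[6] = jlkk$kjjjkklljkj  (last char: 'j')
  sorted[7] = k$kjjjkklljkjjlk  (last char: 'k')
  sorted[8] = kjjjkklljkjjlkk$  (last char: '$')
  sorted[9] = kjjlkk$kjjjkkllj  (last char: 'j')
  sorted[10] = kk$kjjjkklljkjjl  (last char: 'l')
  sorted[11] = kklljkjjlkk$kjjj  (last char: 'j')
  sorted[12] = klljkjjlkk$kjjjk  (last char: 'k')
  sorted[13] = ljkjjlkk$kjjjkkl  (last char: 'l')
  sorted[14] = lkk$kjjjkklljkjj  (last char: 'j')
  sorted[15] = lljkjjlkk$kjjjkk  (last char: 'k')
Last column: kkjkljjk$jljkljk
Original string S is at sorted index 8

Answer: kkjkljjk$jljkljk
8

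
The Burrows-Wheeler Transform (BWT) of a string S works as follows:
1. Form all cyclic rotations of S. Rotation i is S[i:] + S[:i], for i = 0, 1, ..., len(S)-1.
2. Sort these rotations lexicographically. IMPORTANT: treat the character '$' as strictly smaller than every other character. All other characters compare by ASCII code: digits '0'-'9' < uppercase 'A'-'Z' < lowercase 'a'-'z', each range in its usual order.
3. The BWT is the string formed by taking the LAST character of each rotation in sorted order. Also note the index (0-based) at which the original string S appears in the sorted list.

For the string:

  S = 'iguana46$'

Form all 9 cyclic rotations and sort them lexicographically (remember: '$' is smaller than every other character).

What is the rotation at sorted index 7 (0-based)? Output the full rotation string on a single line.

All 9 rotations (rotation i = S[i:]+S[:i]):
  rot[0] = iguana46$
  rot[1] = guana46$i
  rot[2] = uana46$ig
  rot[3] = ana46$igu
  rot[4] = na46$igua
  rot[5] = a46$iguan
  rot[6] = 46$iguana
  rot[7] = 6$iguana4
  rot[8] = $iguana46
Sorted (with $ < everything):
  sorted[0] = $iguana46
  sorted[1] = 46$iguana
  sorted[2] = 6$iguana4
  sorted[3] = a46$iguan
  sorted[4] = ana46$igu
  sorted[5] = guana46$i
  sorted[6] = iguana46$
  sorted[7] = na46$igua
  sorted[8] = uana46$ig
sorted[7] = na46$igua

Answer: na46$igua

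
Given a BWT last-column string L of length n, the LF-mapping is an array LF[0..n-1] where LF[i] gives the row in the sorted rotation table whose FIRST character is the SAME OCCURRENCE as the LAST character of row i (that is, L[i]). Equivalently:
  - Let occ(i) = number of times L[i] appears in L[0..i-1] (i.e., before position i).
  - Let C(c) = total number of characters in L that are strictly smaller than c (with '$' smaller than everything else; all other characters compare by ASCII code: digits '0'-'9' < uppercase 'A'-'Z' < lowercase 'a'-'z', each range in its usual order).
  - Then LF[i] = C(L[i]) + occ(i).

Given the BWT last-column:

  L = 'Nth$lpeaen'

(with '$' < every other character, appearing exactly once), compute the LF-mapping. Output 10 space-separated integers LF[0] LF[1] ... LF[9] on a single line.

Answer: 1 9 5 0 6 8 3 2 4 7

Derivation:
Char counts: '$':1, 'N':1, 'a':1, 'e':2, 'h':1, 'l':1, 'n':1, 'p':1, 't':1
C (first-col start): C('$')=0, C('N')=1, C('a')=2, C('e')=3, C('h')=5, C('l')=6, C('n')=7, C('p')=8, C('t')=9
L[0]='N': occ=0, LF[0]=C('N')+0=1+0=1
L[1]='t': occ=0, LF[1]=C('t')+0=9+0=9
L[2]='h': occ=0, LF[2]=C('h')+0=5+0=5
L[3]='$': occ=0, LF[3]=C('$')+0=0+0=0
L[4]='l': occ=0, LF[4]=C('l')+0=6+0=6
L[5]='p': occ=0, LF[5]=C('p')+0=8+0=8
L[6]='e': occ=0, LF[6]=C('e')+0=3+0=3
L[7]='a': occ=0, LF[7]=C('a')+0=2+0=2
L[8]='e': occ=1, LF[8]=C('e')+1=3+1=4
L[9]='n': occ=0, LF[9]=C('n')+0=7+0=7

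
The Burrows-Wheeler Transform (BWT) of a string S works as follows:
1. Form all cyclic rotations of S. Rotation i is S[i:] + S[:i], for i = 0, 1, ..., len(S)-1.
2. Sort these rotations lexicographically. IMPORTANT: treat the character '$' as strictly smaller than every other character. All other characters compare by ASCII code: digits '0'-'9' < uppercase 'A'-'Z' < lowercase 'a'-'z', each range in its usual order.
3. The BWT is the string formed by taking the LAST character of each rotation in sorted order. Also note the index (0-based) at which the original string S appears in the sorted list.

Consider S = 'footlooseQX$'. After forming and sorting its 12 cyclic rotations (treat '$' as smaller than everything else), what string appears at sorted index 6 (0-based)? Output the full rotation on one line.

Answer: ooseQX$footl

Derivation:
All 12 rotations (rotation i = S[i:]+S[:i]):
  rot[0] = footlooseQX$
  rot[1] = ootlooseQX$f
  rot[2] = otlooseQX$fo
  rot[3] = tlooseQX$foo
  rot[4] = looseQX$foot
  rot[5] = ooseQX$footl
  rot[6] = oseQX$footlo
  rot[7] = seQX$footloo
  rot[8] = eQX$footloos
  rot[9] = QX$footloose
  rot[10] = X$footlooseQ
  rot[11] = $footlooseQX
Sorted (with $ < everything):
  sorted[0] = $footlooseQX
  sorted[1] = QX$footloose
  sorted[2] = X$footlooseQ
  sorted[3] = eQX$footloos
  sorted[4] = footlooseQX$
  sorted[5] = looseQX$foot
  sorted[6] = ooseQX$footl
  sorted[7] = ootlooseQX$f
  sorted[8] = oseQX$footlo
  sorted[9] = otlooseQX$fo
  sorted[10] = seQX$footloo
  sorted[11] = tlooseQX$foo
sorted[6] = ooseQX$footl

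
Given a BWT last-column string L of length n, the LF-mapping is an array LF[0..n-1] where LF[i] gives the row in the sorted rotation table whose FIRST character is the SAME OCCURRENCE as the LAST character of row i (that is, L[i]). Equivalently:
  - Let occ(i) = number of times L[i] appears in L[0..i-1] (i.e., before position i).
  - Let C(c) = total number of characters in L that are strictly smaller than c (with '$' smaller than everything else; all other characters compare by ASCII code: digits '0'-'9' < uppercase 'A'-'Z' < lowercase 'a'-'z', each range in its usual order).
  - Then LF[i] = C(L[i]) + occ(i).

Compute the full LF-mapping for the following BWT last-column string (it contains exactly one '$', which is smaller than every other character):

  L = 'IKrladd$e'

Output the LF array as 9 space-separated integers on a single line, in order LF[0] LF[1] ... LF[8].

Answer: 1 2 8 7 3 4 5 0 6

Derivation:
Char counts: '$':1, 'I':1, 'K':1, 'a':1, 'd':2, 'e':1, 'l':1, 'r':1
C (first-col start): C('$')=0, C('I')=1, C('K')=2, C('a')=3, C('d')=4, C('e')=6, C('l')=7, C('r')=8
L[0]='I': occ=0, LF[0]=C('I')+0=1+0=1
L[1]='K': occ=0, LF[1]=C('K')+0=2+0=2
L[2]='r': occ=0, LF[2]=C('r')+0=8+0=8
L[3]='l': occ=0, LF[3]=C('l')+0=7+0=7
L[4]='a': occ=0, LF[4]=C('a')+0=3+0=3
L[5]='d': occ=0, LF[5]=C('d')+0=4+0=4
L[6]='d': occ=1, LF[6]=C('d')+1=4+1=5
L[7]='$': occ=0, LF[7]=C('$')+0=0+0=0
L[8]='e': occ=0, LF[8]=C('e')+0=6+0=6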